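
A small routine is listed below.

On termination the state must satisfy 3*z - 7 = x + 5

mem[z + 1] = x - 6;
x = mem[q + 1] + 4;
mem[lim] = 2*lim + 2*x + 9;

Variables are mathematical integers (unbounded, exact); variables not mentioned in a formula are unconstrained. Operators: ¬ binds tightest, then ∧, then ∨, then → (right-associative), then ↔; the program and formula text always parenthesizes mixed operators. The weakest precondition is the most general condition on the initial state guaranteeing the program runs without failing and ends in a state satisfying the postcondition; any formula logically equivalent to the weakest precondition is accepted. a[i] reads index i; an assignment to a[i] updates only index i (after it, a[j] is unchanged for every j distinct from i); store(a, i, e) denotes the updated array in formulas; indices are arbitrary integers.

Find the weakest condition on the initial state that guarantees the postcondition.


Working backward. After the program, the postcondition 3*z - 7 = x + 5 must hold; in canonical form it is 3*z = x + 12.
Before mem[lim] := 2*lim + 2*x + 9: 3*z = x + 12
Before x := mem[q + 1] + 4: 3*z = mem[q + 1] + 16
Before mem[z + 1] := x - 6: 3*z = store(mem, z + 1, x - 6)[q + 1] + 16
Answer: WP = 3*z = store(mem, z + 1, x - 6)[q + 1] + 16


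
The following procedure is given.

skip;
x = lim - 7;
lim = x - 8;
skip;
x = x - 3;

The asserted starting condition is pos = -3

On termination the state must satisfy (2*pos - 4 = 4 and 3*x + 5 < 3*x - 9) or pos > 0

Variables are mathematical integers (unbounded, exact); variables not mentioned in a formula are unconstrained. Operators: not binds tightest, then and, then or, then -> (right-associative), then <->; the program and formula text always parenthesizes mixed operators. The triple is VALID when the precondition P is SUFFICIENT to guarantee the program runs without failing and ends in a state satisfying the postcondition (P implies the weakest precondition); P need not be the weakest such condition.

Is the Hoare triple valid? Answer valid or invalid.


Working backward. After the program, the postcondition (2*pos - 4 = 4 and 3*x + 5 < 3*x - 9) or pos > 0 must hold; in canonical form it is pos > 0.
Before x := x - 3: pos > 0
Before skip: pos > 0
Before lim := x - 8: pos > 0
Before x := lim - 7: pos > 0
Before skip: pos > 0
The weakest precondition is pos > 0.
Check whether pos = -3 implies it.
Countermodel: at the initial state pos = -3, the precondition holds but the weakest precondition fails.
Answer: invalid


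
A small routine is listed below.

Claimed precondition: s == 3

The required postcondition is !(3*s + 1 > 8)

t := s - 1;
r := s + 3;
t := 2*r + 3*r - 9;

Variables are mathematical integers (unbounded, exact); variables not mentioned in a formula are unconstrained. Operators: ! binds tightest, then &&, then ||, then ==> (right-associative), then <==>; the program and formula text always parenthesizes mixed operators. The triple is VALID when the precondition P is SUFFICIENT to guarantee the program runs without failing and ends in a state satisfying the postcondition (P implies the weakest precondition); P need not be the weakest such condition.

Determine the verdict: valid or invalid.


Working backward. After the program, the postcondition !(3*s + 1 > 8) must hold; in canonical form it is !(3*s > 7).
Before t := 2*r + 3*r - 9: !(3*s > 7)
Before r := s + 3: !(3*s > 7)
Before t := s - 1: !(3*s > 7)
The weakest precondition is !(3*s > 7).
Check whether s == 3 implies it.
Countermodel: at the initial state s = 3, the precondition holds but the weakest precondition fails.
Answer: invalid


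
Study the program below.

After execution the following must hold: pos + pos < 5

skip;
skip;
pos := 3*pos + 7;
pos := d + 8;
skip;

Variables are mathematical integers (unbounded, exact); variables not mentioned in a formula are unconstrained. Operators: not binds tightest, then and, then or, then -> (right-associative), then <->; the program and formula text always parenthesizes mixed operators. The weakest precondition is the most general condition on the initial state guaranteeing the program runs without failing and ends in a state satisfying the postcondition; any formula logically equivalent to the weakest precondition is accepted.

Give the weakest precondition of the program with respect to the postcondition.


Working backward. After the program, the postcondition pos + pos < 5 must hold; in canonical form it is 2*pos < 5.
Before skip: 2*pos < 5
Before pos := d + 8: 2*d < -11
Before pos := 3*pos + 7: 2*d < -11
Before skip: 2*d < -11
Before skip: 2*d < -11
Answer: WP = 2*d < -11


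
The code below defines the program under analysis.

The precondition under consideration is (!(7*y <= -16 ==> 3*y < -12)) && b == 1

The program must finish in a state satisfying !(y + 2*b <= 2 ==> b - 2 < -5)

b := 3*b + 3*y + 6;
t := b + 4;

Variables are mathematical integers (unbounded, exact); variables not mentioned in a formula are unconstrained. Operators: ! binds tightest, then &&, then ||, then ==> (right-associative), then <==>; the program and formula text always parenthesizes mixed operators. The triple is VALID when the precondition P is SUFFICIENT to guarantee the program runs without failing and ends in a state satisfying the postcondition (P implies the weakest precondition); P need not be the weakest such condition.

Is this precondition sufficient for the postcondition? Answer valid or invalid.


Working backward. After the program, the postcondition !(y + 2*b <= 2 ==> b - 2 < -5) must hold; in canonical form it is !(2*b + y <= 2 ==> b < -3).
Before t := b + 4: !(2*b + y <= 2 ==> b < -3)
Before b := 3*b + 3*y + 6: !(6*b + 7*y <= -10 ==> 3*b + 3*y < -9)
The weakest precondition is !(6*b + 7*y <= -10 ==> 3*b + 3*y < -9).
Check whether (!(7*y <= -16 ==> 3*y < -12)) && b == 1 implies it.
Every state satisfying the precondition satisfies the weakest precondition: the implication holds.
Answer: valid


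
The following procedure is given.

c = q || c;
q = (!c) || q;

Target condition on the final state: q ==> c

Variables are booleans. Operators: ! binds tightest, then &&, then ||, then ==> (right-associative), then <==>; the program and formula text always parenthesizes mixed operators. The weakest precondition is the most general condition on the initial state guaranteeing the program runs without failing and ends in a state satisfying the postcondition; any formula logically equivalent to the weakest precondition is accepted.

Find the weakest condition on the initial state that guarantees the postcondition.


Working backward. After the program, q ==> c must hold.
Before q := (!c) || q: ((!c) || q) ==> c
Before c := q || c: ((!(q || c)) || q) ==> (q || c)
Answer: WP = ((!(q || c)) || q) ==> (q || c)


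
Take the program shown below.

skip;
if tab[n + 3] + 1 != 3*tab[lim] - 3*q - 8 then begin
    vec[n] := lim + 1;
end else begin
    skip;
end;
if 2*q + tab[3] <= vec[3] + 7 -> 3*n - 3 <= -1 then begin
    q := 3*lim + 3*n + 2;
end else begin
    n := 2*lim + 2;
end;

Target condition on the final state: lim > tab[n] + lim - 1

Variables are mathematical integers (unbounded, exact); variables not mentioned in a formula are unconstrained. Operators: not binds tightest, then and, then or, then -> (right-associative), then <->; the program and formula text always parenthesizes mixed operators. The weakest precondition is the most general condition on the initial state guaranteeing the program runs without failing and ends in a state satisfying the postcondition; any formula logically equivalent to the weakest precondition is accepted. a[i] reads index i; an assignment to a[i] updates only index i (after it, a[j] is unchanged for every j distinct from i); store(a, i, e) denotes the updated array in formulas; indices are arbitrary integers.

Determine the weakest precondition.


Working backward. After the program, the postcondition lim > tab[n] + lim - 1 must hold; in canonical form it is tab[n] < 1.
Then branch requires tab[n] < 1; else branch requires tab[2*lim + 2] < 1.
Before the if: ((tab[3] + 2*q <= vec[3] + 7 -> 3*n <= 2) -> tab[n] < 1) and ((not (tab[3] + 2*q <= vec[3] + 7 -> 3*n <= 2)) -> tab[2*lim + 2] < 1)
Then branch requires ((tab[3] + 2*q <= store(vec, n, lim + 1)[3] + 7 -> 3*n <= 2) -> tab[n] < 1) and ((not (tab[3] + 2*q <= store(vec, n, lim + 1)[3] + 7 -> 3*n <= 2)) -> tab[2*lim + 2] < 1); else branch requires ((tab[3] + 2*q <= vec[3] + 7 -> 3*n <= 2) -> tab[n] < 1) and ((not (tab[3] + 2*q <= vec[3] + 7 -> 3*n <= 2)) -> tab[2*lim + 2] < 1).
Before the if: (tab[n + 3] + 3*q != 3*tab[lim] - 9 -> (((tab[3] + 2*q <= store(vec, n, lim + 1)[3] + 7 -> 3*n <= 2) -> tab[n] < 1) and ((not (tab[3] + 2*q <= store(vec, n, lim + 1)[3] + 7 -> 3*n <= 2)) -> tab[2*lim + 2] < 1))) and ((not (tab[n + 3] + 3*q != 3*tab[lim] - 9)) -> (((tab[3] + 2*q <= vec[3] + 7 -> 3*n <= 2) -> tab[n] < 1) and ((not (tab[3] + 2*q <= vec[3] + 7 -> 3*n <= 2)) -> tab[2*lim + 2] < 1)))
Before skip: (tab[n + 3] + 3*q != 3*tab[lim] - 9 -> (((tab[3] + 2*q <= store(vec, n, lim + 1)[3] + 7 -> 3*n <= 2) -> tab[n] < 1) and ((not (tab[3] + 2*q <= store(vec, n, lim + 1)[3] + 7 -> 3*n <= 2)) -> tab[2*lim + 2] < 1))) and ((not (tab[n + 3] + 3*q != 3*tab[lim] - 9)) -> (((tab[3] + 2*q <= vec[3] + 7 -> 3*n <= 2) -> tab[n] < 1) and ((not (tab[3] + 2*q <= vec[3] + 7 -> 3*n <= 2)) -> tab[2*lim + 2] < 1)))
Answer: WP = (tab[n + 3] + 3*q != 3*tab[lim] - 9 -> (((tab[3] + 2*q <= store(vec, n, lim + 1)[3] + 7 -> 3*n <= 2) -> tab[n] < 1) and ((not (tab[3] + 2*q <= store(vec, n, lim + 1)[3] + 7 -> 3*n <= 2)) -> tab[2*lim + 2] < 1))) and ((not (tab[n + 3] + 3*q != 3*tab[lim] - 9)) -> (((tab[3] + 2*q <= vec[3] + 7 -> 3*n <= 2) -> tab[n] < 1) and ((not (tab[3] + 2*q <= vec[3] + 7 -> 3*n <= 2)) -> tab[2*lim + 2] < 1)))


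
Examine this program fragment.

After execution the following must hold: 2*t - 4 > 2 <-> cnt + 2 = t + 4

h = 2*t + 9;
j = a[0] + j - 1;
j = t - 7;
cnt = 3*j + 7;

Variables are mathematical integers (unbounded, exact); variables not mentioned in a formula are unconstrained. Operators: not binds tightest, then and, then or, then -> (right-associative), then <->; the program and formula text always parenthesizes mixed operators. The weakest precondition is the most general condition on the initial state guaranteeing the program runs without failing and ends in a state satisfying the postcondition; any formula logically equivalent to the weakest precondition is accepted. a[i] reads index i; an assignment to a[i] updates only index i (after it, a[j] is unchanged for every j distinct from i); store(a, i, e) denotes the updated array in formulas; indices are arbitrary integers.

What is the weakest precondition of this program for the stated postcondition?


Working backward. After the program, the postcondition 2*t - 4 > 2 <-> cnt + 2 = t + 4 must hold; in canonical form it is 2*t > 6 <-> cnt = t + 2.
Before cnt := 3*j + 7: 2*t > 6 <-> 3*j = t - 5
Before j := t - 7: 2*t > 6 <-> 2*t = 16
Before j := a[0] + j - 1: 2*t > 6 <-> 2*t = 16
Before h := 2*t + 9: 2*t > 6 <-> 2*t = 16
Answer: WP = 2*t > 6 <-> 2*t = 16


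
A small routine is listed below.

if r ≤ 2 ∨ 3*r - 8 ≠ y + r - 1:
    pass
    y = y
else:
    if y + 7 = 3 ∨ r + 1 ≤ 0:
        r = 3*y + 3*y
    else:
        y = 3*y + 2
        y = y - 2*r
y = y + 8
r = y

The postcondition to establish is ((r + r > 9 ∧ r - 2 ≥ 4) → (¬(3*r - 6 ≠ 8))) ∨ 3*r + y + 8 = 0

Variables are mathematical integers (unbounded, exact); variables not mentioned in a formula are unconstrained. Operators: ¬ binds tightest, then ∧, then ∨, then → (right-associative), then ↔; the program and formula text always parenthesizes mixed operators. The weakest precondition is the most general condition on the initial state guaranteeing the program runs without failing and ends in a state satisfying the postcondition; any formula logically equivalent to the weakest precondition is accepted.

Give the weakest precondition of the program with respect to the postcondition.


Working backward. After the program, the postcondition ((r + r > 9 ∧ r - 2 ≥ 4) → (¬(3*r - 6 ≠ 8))) ∨ 3*r + y + 8 = 0 must hold; in canonical form it is ((2*r > 9 ∧ r ≥ 6) → (¬(3*r ≠ 14))) ∨ 3*r + y = -8.
Before r := y: ((2*y > 9 ∧ y ≥ 6) → (¬(3*y ≠ 14))) ∨ 4*y = -8
Before y := y + 8: ((2*y > -7 ∧ y ≥ -2) → (¬(3*y ≠ -10))) ∨ 4*y = -40
Then branch requires ((2*y > -7 ∧ y ≥ -2) → (¬(3*y ≠ -10))) ∨ 4*y = -40; else branch requires ((y = -4 ∨ r ≤ -1) → (((2*y > -7 ∧ y ≥ -2) → (¬(3*y ≠ -10))) ∨ 4*y = -40)) ∧ ((¬(y = -4 ∨ r ≤ -1)) → (((6*y > 4*r - 11 ∧ 3*y ≥ 2*r - 4) → (¬(9*y ≠ 6*r - 16))) ∨ 12*y = 8*r - 48)).
Before the if: ((r ≤ 2 ∨ 2*r ≠ y + 7) → (((2*y > -7 ∧ y ≥ -2) → (¬(3*y ≠ -10))) ∨ 4*y = -40)) ∧ ((¬(r ≤ 2 ∨ 2*r ≠ y + 7)) → (((y = -4 ∨ r ≤ -1) → (((2*y > -7 ∧ y ≥ -2) → (¬(3*y ≠ -10))) ∨ 4*y = -40)) ∧ ((¬(y = -4 ∨ r ≤ -1)) → (((6*y > 4*r - 11 ∧ 3*y ≥ 2*r - 4) → (¬(9*y ≠ 6*r - 16))) ∨ 12*y = 8*r - 48))))
Answer: WP = ((r ≤ 2 ∨ 2*r ≠ y + 7) → (((2*y > -7 ∧ y ≥ -2) → (¬(3*y ≠ -10))) ∨ 4*y = -40)) ∧ ((¬(r ≤ 2 ∨ 2*r ≠ y + 7)) → (((y = -4 ∨ r ≤ -1) → (((2*y > -7 ∧ y ≥ -2) → (¬(3*y ≠ -10))) ∨ 4*y = -40)) ∧ ((¬(y = -4 ∨ r ≤ -1)) → (((6*y > 4*r - 11 ∧ 3*y ≥ 2*r - 4) → (¬(9*y ≠ 6*r - 16))) ∨ 12*y = 8*r - 48))))


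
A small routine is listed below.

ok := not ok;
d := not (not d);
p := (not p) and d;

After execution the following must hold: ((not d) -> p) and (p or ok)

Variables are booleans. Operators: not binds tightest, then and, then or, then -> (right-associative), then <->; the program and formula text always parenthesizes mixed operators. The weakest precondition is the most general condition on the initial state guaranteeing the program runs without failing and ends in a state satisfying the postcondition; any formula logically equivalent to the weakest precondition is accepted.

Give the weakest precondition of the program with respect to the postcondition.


Working backward. After the program, ((not d) -> p) and (p or ok) must hold.
Before p := (not p) and d: ((not d) -> ((not p) and d)) and (((not p) and d) or ok)
Before d := not (not d): ((not d) -> ((not p) and d)) and (((not p) and d) or ok)
Before ok := not ok: ((not d) -> ((not p) and d)) and (((not p) and d) or (not ok))
Answer: WP = ((not d) -> ((not p) and d)) and (((not p) and d) or (not ok))


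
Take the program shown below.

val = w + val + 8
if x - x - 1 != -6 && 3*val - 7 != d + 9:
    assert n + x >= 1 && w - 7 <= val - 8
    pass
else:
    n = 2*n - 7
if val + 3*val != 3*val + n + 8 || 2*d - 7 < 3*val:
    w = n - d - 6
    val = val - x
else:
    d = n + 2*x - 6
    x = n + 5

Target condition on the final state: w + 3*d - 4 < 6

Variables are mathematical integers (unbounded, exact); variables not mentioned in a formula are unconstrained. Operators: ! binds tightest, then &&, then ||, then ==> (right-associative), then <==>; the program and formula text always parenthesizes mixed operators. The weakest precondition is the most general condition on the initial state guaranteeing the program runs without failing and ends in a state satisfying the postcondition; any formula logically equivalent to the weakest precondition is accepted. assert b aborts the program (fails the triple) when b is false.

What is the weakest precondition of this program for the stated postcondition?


Working backward. After the program, the postcondition w + 3*d - 4 < 6 must hold; in canonical form it is 3*d + w < 10.
Then branch requires 2*d + n < 16; else branch requires 3*n + w + 6*x < 28.
Before the if: ((val != n + 8 || 2*d < 3*val + 7) ==> 2*d + n < 16) && ((!(val != n + 8 || 2*d < 3*val + 7)) ==> 3*n + w + 6*x < 28)
Then branch requires n + x >= 1 && w <= val - 1 && ((val != n + 8 || 2*d < 3*val + 7) ==> 2*d + n < 16) && ((!(val != n + 8 || 2*d < 3*val + 7)) ==> 3*n + w + 6*x < 28); else branch requires ((val != 2*n + 1 || 2*d < 3*val + 7) ==> 2*d + 2*n < 23) && ((!(val != 2*n + 1 || 2*d < 3*val + 7)) ==> 6*n + w + 6*x < 49).
Before the if: (3*val != d + 16 ==> (n + x >= 1 && w <= val - 1 && ((val != n + 8 || 2*d < 3*val + 7) ==> 2*d + n < 16) && ((!(val != n + 8 || 2*d < 3*val + 7)) ==> 3*n + w + 6*x < 28))) && ((!(3*val != d + 16)) ==> (((val != 2*n + 1 || 2*d < 3*val + 7) ==> 2*d + 2*n < 23) && ((!(val != 2*n + 1 || 2*d < 3*val + 7)) ==> 6*n + w + 6*x < 49)))
Before val := w + val + 8: (3*val + 3*w != d - 8 ==> (n + x >= 1 && val >= -7 && ((val + w != n || 2*d < 3*val + 3*w + 31) ==> 2*d + n < 16) && ((!(val + w != n || 2*d < 3*val + 3*w + 31)) ==> 3*n + w + 6*x < 28))) && ((!(3*val + 3*w != d - 8)) ==> (((val + w != 2*n - 7 || 2*d < 3*val + 3*w + 31) ==> 2*d + 2*n < 23) && ((!(val + w != 2*n - 7 || 2*d < 3*val + 3*w + 31)) ==> 6*n + w + 6*x < 49)))
Answer: WP = (3*val + 3*w != d - 8 ==> (n + x >= 1 && val >= -7 && ((val + w != n || 2*d < 3*val + 3*w + 31) ==> 2*d + n < 16) && ((!(val + w != n || 2*d < 3*val + 3*w + 31)) ==> 3*n + w + 6*x < 28))) && ((!(3*val + 3*w != d - 8)) ==> (((val + w != 2*n - 7 || 2*d < 3*val + 3*w + 31) ==> 2*d + 2*n < 23) && ((!(val + w != 2*n - 7 || 2*d < 3*val + 3*w + 31)) ==> 6*n + w + 6*x < 49)))


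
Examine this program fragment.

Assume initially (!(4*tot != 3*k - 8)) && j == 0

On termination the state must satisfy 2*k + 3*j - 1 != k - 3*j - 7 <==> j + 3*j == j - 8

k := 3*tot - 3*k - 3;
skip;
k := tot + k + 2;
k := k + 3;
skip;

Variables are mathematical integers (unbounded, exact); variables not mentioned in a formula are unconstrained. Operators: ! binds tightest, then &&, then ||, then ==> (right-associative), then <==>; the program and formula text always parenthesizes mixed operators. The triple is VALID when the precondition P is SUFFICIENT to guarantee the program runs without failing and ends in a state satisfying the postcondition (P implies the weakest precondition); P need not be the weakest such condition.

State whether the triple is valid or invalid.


Working backward. After the program, the postcondition 2*k + 3*j - 1 != k - 3*j - 7 <==> j + 3*j == j - 8 must hold; in canonical form it is 6*j + k != -6 <==> 3*j == -8.
Before skip: 6*j + k != -6 <==> 3*j == -8
Before k := k + 3: 6*j + k != -9 <==> 3*j == -8
Before k := tot + k + 2: 6*j + k + tot != -11 <==> 3*j == -8
Before skip: 6*j + k + tot != -11 <==> 3*j == -8
Before k := 3*tot - 3*k - 3: 6*j + 4*tot != 3*k - 8 <==> 3*j == -8
The weakest precondition is 6*j + 4*tot != 3*k - 8 <==> 3*j == -8.
Check whether (!(4*tot != 3*k - 8)) && j == 0 implies it.
Every state satisfying the precondition satisfies the weakest precondition: the implication holds.
Answer: valid


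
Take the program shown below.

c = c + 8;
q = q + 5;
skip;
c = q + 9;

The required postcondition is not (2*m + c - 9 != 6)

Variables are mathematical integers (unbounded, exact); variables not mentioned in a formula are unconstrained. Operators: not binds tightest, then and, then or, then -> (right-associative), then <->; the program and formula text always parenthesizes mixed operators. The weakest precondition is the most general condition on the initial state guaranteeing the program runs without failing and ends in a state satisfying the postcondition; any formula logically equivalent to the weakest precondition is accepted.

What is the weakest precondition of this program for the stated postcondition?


Working backward. After the program, the postcondition not (2*m + c - 9 != 6) must hold; in canonical form it is not (c + 2*m != 15).
Before c := q + 9: not (2*m + q != 6)
Before skip: not (2*m + q != 6)
Before q := q + 5: not (2*m + q != 1)
Before c := c + 8: not (2*m + q != 1)
Answer: WP = not (2*m + q != 1)


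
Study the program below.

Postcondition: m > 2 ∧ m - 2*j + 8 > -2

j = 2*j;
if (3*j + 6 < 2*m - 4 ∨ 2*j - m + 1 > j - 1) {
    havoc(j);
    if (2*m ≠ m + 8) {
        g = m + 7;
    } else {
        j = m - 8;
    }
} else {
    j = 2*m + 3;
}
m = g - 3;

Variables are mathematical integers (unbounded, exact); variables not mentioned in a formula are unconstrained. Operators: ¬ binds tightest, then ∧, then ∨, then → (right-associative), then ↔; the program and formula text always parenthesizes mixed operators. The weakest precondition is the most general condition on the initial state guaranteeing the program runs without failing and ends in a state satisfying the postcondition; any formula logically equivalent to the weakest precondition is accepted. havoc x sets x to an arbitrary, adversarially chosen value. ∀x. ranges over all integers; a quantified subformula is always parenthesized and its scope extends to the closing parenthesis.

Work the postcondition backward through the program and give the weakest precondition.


Working backward. After the program, the postcondition m > 2 ∧ m - 2*j + 8 > -2 must hold; in canonical form it is m > 2 ∧ m > 2*j - 10.
Before m := g - 3: g > 5 ∧ g > 2*j - 7
Then branch requires ∀j_1. ((m ≠ 8 → (m > -2 ∧ m > 2*j_1 - 14)) ∧ ((¬(m ≠ 8)) → (g > 5 ∧ g > 2*m - 23))); else branch requires g > 5 ∧ g > 4*m - 1.
Before the if: ((3*j < 2*m - 10 ∨ j > m - 2) → (∀j_1. ((m ≠ 8 → (m > -2 ∧ m > 2*j_1 - 14)) ∧ ((¬(m ≠ 8)) → (g > 5 ∧ g > 2*m - 23))))) ∧ ((¬(3*j < 2*m - 10 ∨ j > m - 2)) → (g > 5 ∧ g > 4*m - 1))
Before j := 2*j: ((6*j < 2*m - 10 ∨ 2*j > m - 2) → (∀j_1. ((m ≠ 8 → (m > -2 ∧ m > 2*j_1 - 14)) ∧ ((¬(m ≠ 8)) → (g > 5 ∧ g > 2*m - 23))))) ∧ ((¬(6*j < 2*m - 10 ∨ 2*j > m - 2)) → (g > 5 ∧ g > 4*m - 1))
Answer: WP = ((6*j < 2*m - 10 ∨ 2*j > m - 2) → (∀j_1. ((m ≠ 8 → (m > -2 ∧ m > 2*j_1 - 14)) ∧ ((¬(m ≠ 8)) → (g > 5 ∧ g > 2*m - 23))))) ∧ ((¬(6*j < 2*m - 10 ∨ 2*j > m - 2)) → (g > 5 ∧ g > 4*m - 1))


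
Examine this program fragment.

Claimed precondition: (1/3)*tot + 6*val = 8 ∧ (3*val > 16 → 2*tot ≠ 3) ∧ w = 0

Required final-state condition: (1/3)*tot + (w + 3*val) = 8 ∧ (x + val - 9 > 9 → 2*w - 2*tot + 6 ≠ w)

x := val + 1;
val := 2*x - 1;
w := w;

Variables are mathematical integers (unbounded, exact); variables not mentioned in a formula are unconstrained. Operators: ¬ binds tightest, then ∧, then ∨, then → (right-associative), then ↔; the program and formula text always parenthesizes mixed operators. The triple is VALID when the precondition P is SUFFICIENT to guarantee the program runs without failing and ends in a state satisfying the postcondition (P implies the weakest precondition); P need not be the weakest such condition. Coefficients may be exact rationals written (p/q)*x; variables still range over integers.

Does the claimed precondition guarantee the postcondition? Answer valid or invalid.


Working backward. After the program, the postcondition (1/3)*tot + (w + 3*val) = 8 ∧ (x + val - 9 > 9 → 2*w - 2*tot + 6 ≠ w) must hold; in canonical form it is (1/3)*tot + 3*val + w = 8 ∧ (val + x > 18 → w ≠ 2*tot - 6).
Before w := w: (1/3)*tot + 3*val + w = 8 ∧ (val + x > 18 → w ≠ 2*tot - 6)
Before val := 2*x - 1: (1/3)*tot + w + 6*x = 11 ∧ (3*x > 19 → w ≠ 2*tot - 6)
Before x := val + 1: (1/3)*tot + 6*val + w = 5 ∧ (3*val > 16 → w ≠ 2*tot - 6)
The weakest precondition is (1/3)*tot + 6*val + w = 5 ∧ (3*val > 16 → w ≠ 2*tot - 6).
Check whether (1/3)*tot + 6*val = 8 ∧ (3*val > 16 → 2*tot ≠ 3) ∧ w = 0 implies it.
Countermodel: at the initial state tot = 24, val = 0, w = 0, the precondition holds but the weakest precondition fails.
Answer: invalid


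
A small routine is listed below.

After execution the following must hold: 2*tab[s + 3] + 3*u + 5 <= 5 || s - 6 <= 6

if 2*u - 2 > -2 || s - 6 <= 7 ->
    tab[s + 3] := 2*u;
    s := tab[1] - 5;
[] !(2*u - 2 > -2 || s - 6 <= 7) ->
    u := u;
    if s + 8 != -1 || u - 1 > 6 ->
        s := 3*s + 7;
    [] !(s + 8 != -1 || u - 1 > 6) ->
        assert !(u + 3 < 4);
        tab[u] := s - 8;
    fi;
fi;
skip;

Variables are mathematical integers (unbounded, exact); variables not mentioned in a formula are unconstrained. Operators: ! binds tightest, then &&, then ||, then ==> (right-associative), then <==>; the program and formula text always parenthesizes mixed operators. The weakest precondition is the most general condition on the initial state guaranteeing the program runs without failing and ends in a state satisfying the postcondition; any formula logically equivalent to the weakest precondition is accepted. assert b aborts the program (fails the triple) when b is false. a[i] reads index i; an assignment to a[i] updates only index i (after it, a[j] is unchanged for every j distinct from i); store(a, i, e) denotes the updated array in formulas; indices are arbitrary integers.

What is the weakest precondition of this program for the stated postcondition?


Working backward. After the program, the postcondition 2*tab[s + 3] + 3*u + 5 <= 5 || s - 6 <= 6 must hold; in canonical form it is 2*tab[s + 3] + 3*u <= 0 || s <= 12.
Before skip: 2*tab[s + 3] + 3*u <= 0 || s <= 12
Then branch requires 2*store(tab, s + 3, 2*u)[store(tab, s + 3, 2*u)[1] - 2] + 3*u <= 0 || store(tab, s + 3, 2*u)[1] <= 17; else branch requires ((s != -9 || u > 7) ==> (2*tab[3*s + 10] + 3*u <= 0 || 3*s <= 5)) && ((!(s != -9 || u > 7)) ==> ((!(u < 1)) && (2*store(tab, u, s - 8)[s + 3] + 3*u <= 0 || s <= 12))).
Before the if: ((2*u > 0 || s <= 13) ==> (2*store(tab, s + 3, 2*u)[store(tab, s + 3, 2*u)[1] - 2] + 3*u <= 0 || store(tab, s + 3, 2*u)[1] <= 17)) && ((!(2*u > 0 || s <= 13)) ==> (((s != -9 || u > 7) ==> (2*tab[3*s + 10] + 3*u <= 0 || 3*s <= 5)) && ((!(s != -9 || u > 7)) ==> ((!(u < 1)) && (2*store(tab, u, s - 8)[s + 3] + 3*u <= 0 || s <= 12)))))
Answer: WP = ((2*u > 0 || s <= 13) ==> (2*store(tab, s + 3, 2*u)[store(tab, s + 3, 2*u)[1] - 2] + 3*u <= 0 || store(tab, s + 3, 2*u)[1] <= 17)) && ((!(2*u > 0 || s <= 13)) ==> (((s != -9 || u > 7) ==> (2*tab[3*s + 10] + 3*u <= 0 || 3*s <= 5)) && ((!(s != -9 || u > 7)) ==> ((!(u < 1)) && (2*store(tab, u, s - 8)[s + 3] + 3*u <= 0 || s <= 12)))))


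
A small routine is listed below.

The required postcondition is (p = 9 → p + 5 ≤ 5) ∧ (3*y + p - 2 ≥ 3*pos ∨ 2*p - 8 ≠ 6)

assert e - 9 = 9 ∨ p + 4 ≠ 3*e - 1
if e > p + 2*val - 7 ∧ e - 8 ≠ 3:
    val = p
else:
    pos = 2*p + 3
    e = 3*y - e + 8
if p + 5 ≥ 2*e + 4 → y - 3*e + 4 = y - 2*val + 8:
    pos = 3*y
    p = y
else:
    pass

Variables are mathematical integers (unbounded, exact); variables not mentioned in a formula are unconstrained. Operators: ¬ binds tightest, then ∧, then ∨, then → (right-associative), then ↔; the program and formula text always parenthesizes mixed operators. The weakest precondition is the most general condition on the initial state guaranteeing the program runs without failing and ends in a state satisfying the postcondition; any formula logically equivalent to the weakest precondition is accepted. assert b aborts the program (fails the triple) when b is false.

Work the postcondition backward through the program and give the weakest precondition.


Working backward. After the program, the postcondition (p = 9 → p + 5 ≤ 5) ∧ (3*y + p - 2 ≥ 3*pos ∨ 2*p - 8 ≠ 6) must hold; in canonical form it is (p = 9 → p ≤ 0) ∧ (p + 3*y ≥ 3*pos + 2 ∨ 2*p ≠ 14).
Then branch requires (y = 9 → y ≤ 0) ∧ (5*y ≤ -2 ∨ 2*y ≠ 14); else branch requires (p = 9 → p ≤ 0) ∧ (p + 3*y ≥ 3*pos + 2 ∨ 2*p ≠ 14).
Before the if: ((p ≥ 2*e - 1 → 2*val = 3*e + 4) → ((y = 9 → y ≤ 0) ∧ (5*y ≤ -2 ∨ 2*y ≠ 14))) ∧ ((¬(p ≥ 2*e - 1 → 2*val = 3*e + 4)) → ((p = 9 → p ≤ 0) ∧ (p + 3*y ≥ 3*pos + 2 ∨ 2*p ≠ 14)))
Then branch requires ((p ≥ 2*e - 1 → 2*p = 3*e + 4) → ((y = 9 → y ≤ 0) ∧ (5*y ≤ -2 ∨ 2*y ≠ 14))) ∧ ((¬(p ≥ 2*e - 1 → 2*p = 3*e + 4)) → ((p = 9 → p ≤ 0) ∧ (p + 3*y ≥ 3*pos + 2 ∨ 2*p ≠ 14))); else branch requires ((2*e + p ≥ 6*y + 15 → 3*e + 2*val = 9*y + 28) → ((y = 9 → y ≤ 0) ∧ (5*y ≤ -2 ∨ 2*y ≠ 14))) ∧ ((¬(2*e + p ≥ 6*y + 15 → 3*e + 2*val = 9*y + 28)) → ((p = 9 → p ≤ 0) ∧ (3*y ≥ 5*p + 11 ∨ 2*p ≠ 14))).
Before the if: ((e > p + 2*val - 7 ∧ e ≠ 11) → (((p ≥ 2*e - 1 → 2*p = 3*e + 4) → ((y = 9 → y ≤ 0) ∧ (5*y ≤ -2 ∨ 2*y ≠ 14))) ∧ ((¬(p ≥ 2*e - 1 → 2*p = 3*e + 4)) → ((p = 9 → p ≤ 0) ∧ (p + 3*y ≥ 3*pos + 2 ∨ 2*p ≠ 14))))) ∧ ((¬(e > p + 2*val - 7 ∧ e ≠ 11)) → (((2*e + p ≥ 6*y + 15 → 3*e + 2*val = 9*y + 28) → ((y = 9 → y ≤ 0) ∧ (5*y ≤ -2 ∨ 2*y ≠ 14))) ∧ ((¬(2*e + p ≥ 6*y + 15 → 3*e + 2*val = 9*y + 28)) → ((p = 9 → p ≤ 0) ∧ (3*y ≥ 5*p + 11 ∨ 2*p ≠ 14)))))
Before assert e - 9 = 9 ∨ p + 4 ≠ 3*e - 1: (e = 18 ∨ p ≠ 3*e - 5) ∧ ((e > p + 2*val - 7 ∧ e ≠ 11) → (((p ≥ 2*e - 1 → 2*p = 3*e + 4) → ((y = 9 → y ≤ 0) ∧ (5*y ≤ -2 ∨ 2*y ≠ 14))) ∧ ((¬(p ≥ 2*e - 1 → 2*p = 3*e + 4)) → ((p = 9 → p ≤ 0) ∧ (p + 3*y ≥ 3*pos + 2 ∨ 2*p ≠ 14))))) ∧ ((¬(e > p + 2*val - 7 ∧ e ≠ 11)) → (((2*e + p ≥ 6*y + 15 → 3*e + 2*val = 9*y + 28) → ((y = 9 → y ≤ 0) ∧ (5*y ≤ -2 ∨ 2*y ≠ 14))) ∧ ((¬(2*e + p ≥ 6*y + 15 → 3*e + 2*val = 9*y + 28)) → ((p = 9 → p ≤ 0) ∧ (3*y ≥ 5*p + 11 ∨ 2*p ≠ 14)))))
Answer: WP = (e = 18 ∨ p ≠ 3*e - 5) ∧ ((e > p + 2*val - 7 ∧ e ≠ 11) → (((p ≥ 2*e - 1 → 2*p = 3*e + 4) → ((y = 9 → y ≤ 0) ∧ (5*y ≤ -2 ∨ 2*y ≠ 14))) ∧ ((¬(p ≥ 2*e - 1 → 2*p = 3*e + 4)) → ((p = 9 → p ≤ 0) ∧ (p + 3*y ≥ 3*pos + 2 ∨ 2*p ≠ 14))))) ∧ ((¬(e > p + 2*val - 7 ∧ e ≠ 11)) → (((2*e + p ≥ 6*y + 15 → 3*e + 2*val = 9*y + 28) → ((y = 9 → y ≤ 0) ∧ (5*y ≤ -2 ∨ 2*y ≠ 14))) ∧ ((¬(2*e + p ≥ 6*y + 15 → 3*e + 2*val = 9*y + 28)) → ((p = 9 → p ≤ 0) ∧ (3*y ≥ 5*p + 11 ∨ 2*p ≠ 14)))))


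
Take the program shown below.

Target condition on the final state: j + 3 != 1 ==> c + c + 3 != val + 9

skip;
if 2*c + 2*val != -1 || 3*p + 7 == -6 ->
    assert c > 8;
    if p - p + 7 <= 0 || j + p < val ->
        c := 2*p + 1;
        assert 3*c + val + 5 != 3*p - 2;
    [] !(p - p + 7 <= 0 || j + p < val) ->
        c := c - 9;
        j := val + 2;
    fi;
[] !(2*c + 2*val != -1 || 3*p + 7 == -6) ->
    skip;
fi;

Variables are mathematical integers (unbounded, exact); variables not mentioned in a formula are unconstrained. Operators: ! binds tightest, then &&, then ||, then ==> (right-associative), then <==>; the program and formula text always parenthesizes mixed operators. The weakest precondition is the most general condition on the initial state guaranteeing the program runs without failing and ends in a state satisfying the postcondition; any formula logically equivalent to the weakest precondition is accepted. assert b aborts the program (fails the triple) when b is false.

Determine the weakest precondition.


Working backward. After the program, the postcondition j + 3 != 1 ==> c + c + 3 != val + 9 must hold; in canonical form it is j != -2 ==> 2*c != val + 6.
Then branch requires c > 8 && (j + p < val ==> (3*p + val != -10 && (j != -2 ==> 4*p != val + 4))) && ((!(j + p < val)) ==> (val != -4 ==> 2*c != val + 24)); else branch requires j != -2 ==> 2*c != val + 6.
Before the if: ((2*c + 2*val != -1 || 3*p == -13) ==> (c > 8 && (j + p < val ==> (3*p + val != -10 && (j != -2 ==> 4*p != val + 4))) && ((!(j + p < val)) ==> (val != -4 ==> 2*c != val + 24)))) && ((!(2*c + 2*val != -1 || 3*p == -13)) ==> (j != -2 ==> 2*c != val + 6))
Before skip: ((2*c + 2*val != -1 || 3*p == -13) ==> (c > 8 && (j + p < val ==> (3*p + val != -10 && (j != -2 ==> 4*p != val + 4))) && ((!(j + p < val)) ==> (val != -4 ==> 2*c != val + 24)))) && ((!(2*c + 2*val != -1 || 3*p == -13)) ==> (j != -2 ==> 2*c != val + 6))
Answer: WP = ((2*c + 2*val != -1 || 3*p == -13) ==> (c > 8 && (j + p < val ==> (3*p + val != -10 && (j != -2 ==> 4*p != val + 4))) && ((!(j + p < val)) ==> (val != -4 ==> 2*c != val + 24)))) && ((!(2*c + 2*val != -1 || 3*p == -13)) ==> (j != -2 ==> 2*c != val + 6))


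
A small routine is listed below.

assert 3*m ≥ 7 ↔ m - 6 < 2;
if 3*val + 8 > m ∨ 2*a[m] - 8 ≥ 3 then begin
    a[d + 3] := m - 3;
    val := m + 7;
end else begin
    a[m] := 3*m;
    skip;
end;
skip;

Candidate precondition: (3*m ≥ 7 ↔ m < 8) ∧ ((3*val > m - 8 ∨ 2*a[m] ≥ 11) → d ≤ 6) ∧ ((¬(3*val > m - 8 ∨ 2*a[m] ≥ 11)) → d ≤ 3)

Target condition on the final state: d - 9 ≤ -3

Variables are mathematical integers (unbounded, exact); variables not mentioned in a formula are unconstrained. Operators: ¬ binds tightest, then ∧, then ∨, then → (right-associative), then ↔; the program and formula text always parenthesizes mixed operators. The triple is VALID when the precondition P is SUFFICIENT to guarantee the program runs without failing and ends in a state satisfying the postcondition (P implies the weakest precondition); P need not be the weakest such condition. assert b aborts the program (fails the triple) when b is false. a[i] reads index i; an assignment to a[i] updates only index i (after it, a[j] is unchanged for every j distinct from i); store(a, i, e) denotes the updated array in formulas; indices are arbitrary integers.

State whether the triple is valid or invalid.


Working backward. After the program, the postcondition d - 9 ≤ -3 must hold; in canonical form it is d ≤ 6.
Before skip: d ≤ 6
Then branch requires d ≤ 6; else branch requires d ≤ 6.
Before the if: ((3*val > m - 8 ∨ 2*a[m] ≥ 11) → d ≤ 6) ∧ ((¬(3*val > m - 8 ∨ 2*a[m] ≥ 11)) → d ≤ 6)
Before assert 3*m ≥ 7 ↔ m - 6 < 2: (3*m ≥ 7 ↔ m < 8) ∧ ((3*val > m - 8 ∨ 2*a[m] ≥ 11) → d ≤ 6) ∧ ((¬(3*val > m - 8 ∨ 2*a[m] ≥ 11)) → d ≤ 6)
The weakest precondition is (3*m ≥ 7 ↔ m < 8) ∧ ((3*val > m - 8 ∨ 2*a[m] ≥ 11) → d ≤ 6) ∧ ((¬(3*val > m - 8 ∨ 2*a[m] ≥ 11)) → d ≤ 6).
Check whether (3*m ≥ 7 ↔ m < 8) ∧ ((3*val > m - 8 ∨ 2*a[m] ≥ 11) → d ≤ 6) ∧ ((¬(3*val > m - 8 ∨ 2*a[m] ≥ 11)) → d ≤ 3) implies it.
Every state satisfying the precondition satisfies the weakest precondition: the implication holds.
Answer: valid


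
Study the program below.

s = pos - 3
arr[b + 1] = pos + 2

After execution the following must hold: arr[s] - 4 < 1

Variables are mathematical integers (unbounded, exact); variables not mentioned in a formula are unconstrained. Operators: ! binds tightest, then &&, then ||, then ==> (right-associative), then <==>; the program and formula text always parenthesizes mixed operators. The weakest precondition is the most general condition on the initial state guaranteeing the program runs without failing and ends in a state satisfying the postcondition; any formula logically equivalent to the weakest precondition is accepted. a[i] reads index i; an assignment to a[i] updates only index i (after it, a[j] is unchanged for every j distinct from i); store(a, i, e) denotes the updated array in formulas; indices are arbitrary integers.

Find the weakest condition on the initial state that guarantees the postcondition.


Working backward. After the program, the postcondition arr[s] - 4 < 1 must hold; in canonical form it is arr[s] < 5.
Before arr[b + 1] := pos + 2: store(arr, b + 1, pos + 2)[s] < 5
Before s := pos - 3: store(arr, b + 1, pos + 2)[pos - 3] < 5
Answer: WP = store(arr, b + 1, pos + 2)[pos - 3] < 5


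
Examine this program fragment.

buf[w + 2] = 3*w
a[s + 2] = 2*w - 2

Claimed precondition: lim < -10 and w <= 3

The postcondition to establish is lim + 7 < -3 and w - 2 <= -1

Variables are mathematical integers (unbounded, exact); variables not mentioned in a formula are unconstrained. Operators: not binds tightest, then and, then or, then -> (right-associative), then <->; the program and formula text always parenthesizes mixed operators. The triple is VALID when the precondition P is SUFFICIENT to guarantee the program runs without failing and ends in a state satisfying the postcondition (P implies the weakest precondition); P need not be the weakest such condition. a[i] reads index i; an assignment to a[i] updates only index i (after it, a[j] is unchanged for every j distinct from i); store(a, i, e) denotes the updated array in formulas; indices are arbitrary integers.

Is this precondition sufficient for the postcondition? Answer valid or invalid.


Working backward. After the program, the postcondition lim + 7 < -3 and w - 2 <= -1 must hold; in canonical form it is lim < -10 and w <= 1.
Before a[s + 2] := 2*w - 2: lim < -10 and w <= 1
Before buf[w + 2] := 3*w: lim < -10 and w <= 1
The weakest precondition is lim < -10 and w <= 1.
Check whether lim < -10 and w <= 3 implies it.
Countermodel: at the initial state lim = -11, w = 2, the precondition holds but the weakest precondition fails.
Answer: invalid


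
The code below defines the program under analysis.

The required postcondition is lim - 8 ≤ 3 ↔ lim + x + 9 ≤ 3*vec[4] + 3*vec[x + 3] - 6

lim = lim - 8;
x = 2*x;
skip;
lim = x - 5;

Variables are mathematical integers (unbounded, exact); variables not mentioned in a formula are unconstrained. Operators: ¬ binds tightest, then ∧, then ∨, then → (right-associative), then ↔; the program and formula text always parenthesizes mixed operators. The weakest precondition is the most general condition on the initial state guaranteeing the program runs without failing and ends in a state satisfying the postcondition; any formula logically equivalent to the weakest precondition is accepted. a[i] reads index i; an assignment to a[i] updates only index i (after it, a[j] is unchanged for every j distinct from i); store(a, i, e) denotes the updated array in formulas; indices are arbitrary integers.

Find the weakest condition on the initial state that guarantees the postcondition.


Working backward. After the program, the postcondition lim - 8 ≤ 3 ↔ lim + x + 9 ≤ 3*vec[4] + 3*vec[x + 3] - 6 must hold; in canonical form it is lim ≤ 11 ↔ lim + x ≤ 3*vec[x + 3] + 3*vec[4] - 15.
Before lim := x - 5: x ≤ 16 ↔ 2*x ≤ 3*vec[x + 3] + 3*vec[4] - 10
Before skip: x ≤ 16 ↔ 2*x ≤ 3*vec[x + 3] + 3*vec[4] - 10
Before x := 2*x: 2*x ≤ 16 ↔ 4*x ≤ 3*vec[2*x + 3] + 3*vec[4] - 10
Before lim := lim - 8: 2*x ≤ 16 ↔ 4*x ≤ 3*vec[2*x + 3] + 3*vec[4] - 10
Answer: WP = 2*x ≤ 16 ↔ 4*x ≤ 3*vec[2*x + 3] + 3*vec[4] - 10


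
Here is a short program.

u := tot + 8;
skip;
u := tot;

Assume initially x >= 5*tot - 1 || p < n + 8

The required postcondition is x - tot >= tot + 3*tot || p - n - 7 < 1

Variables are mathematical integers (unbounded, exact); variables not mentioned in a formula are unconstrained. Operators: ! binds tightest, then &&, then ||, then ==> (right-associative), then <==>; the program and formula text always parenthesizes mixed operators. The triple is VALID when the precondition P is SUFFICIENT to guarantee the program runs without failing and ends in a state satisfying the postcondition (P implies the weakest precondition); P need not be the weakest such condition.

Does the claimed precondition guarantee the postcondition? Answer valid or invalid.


Working backward. After the program, the postcondition x - tot >= tot + 3*tot || p - n - 7 < 1 must hold; in canonical form it is x >= 5*tot || p < n + 8.
Before u := tot: x >= 5*tot || p < n + 8
Before skip: x >= 5*tot || p < n + 8
Before u := tot + 8: x >= 5*tot || p < n + 8
The weakest precondition is x >= 5*tot || p < n + 8.
Check whether x >= 5*tot - 1 || p < n + 8 implies it.
Countermodel: at the initial state n = 0, p = 8, tot = 0, x = -1, the precondition holds but the weakest precondition fails.
Answer: invalid


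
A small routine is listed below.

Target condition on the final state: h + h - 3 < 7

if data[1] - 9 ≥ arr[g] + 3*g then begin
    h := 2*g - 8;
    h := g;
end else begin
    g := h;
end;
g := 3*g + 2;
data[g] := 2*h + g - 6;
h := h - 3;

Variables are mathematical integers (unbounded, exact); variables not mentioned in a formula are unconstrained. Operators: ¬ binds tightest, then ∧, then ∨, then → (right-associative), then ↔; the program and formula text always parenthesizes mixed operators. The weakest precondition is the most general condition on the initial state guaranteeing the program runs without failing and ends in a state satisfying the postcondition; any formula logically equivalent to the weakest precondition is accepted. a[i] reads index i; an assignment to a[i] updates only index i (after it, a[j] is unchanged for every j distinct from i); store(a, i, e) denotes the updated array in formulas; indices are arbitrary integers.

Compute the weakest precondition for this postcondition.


Working backward. After the program, the postcondition h + h - 3 < 7 must hold; in canonical form it is 2*h < 10.
Before h := h - 3: 2*h < 16
Before data[g] := 2*h + g - 6: 2*h < 16
Before g := 3*g + 2: 2*h < 16
Then branch requires 2*g < 16; else branch requires 2*h < 16.
Before the if: (data[1] ≥ arr[g] + 3*g + 9 → 2*g < 16) ∧ ((¬(data[1] ≥ arr[g] + 3*g + 9)) → 2*h < 16)
Answer: WP = (data[1] ≥ arr[g] + 3*g + 9 → 2*g < 16) ∧ ((¬(data[1] ≥ arr[g] + 3*g + 9)) → 2*h < 16)
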